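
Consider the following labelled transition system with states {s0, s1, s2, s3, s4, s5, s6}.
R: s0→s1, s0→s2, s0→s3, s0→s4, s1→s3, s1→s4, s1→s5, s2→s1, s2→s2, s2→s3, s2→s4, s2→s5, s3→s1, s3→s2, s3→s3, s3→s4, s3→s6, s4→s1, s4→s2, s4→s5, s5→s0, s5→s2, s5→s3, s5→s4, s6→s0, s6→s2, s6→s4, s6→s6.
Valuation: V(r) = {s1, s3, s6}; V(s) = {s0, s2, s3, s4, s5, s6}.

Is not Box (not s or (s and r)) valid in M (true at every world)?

Yes

Let φ = not Box (not s or (s and r)). Evaluate φ at each world:
  s0 (successors {s1, s2, s3, s4}): φ is true.
  s1 (successors {s3, s4, s5}): φ is true.
  s2 (successors {s1, s2, s3, s4, s5}): φ is true.
  s3 (successors {s1, s2, s3, s4, s6}): φ is true.
  s4 (successors {s1, s2, s5}): φ is true.
  s5 (successors {s0, s2, s3, s4}): φ is true.
  s6 (successors {s0, s2, s4, s6}): φ is true.
For instance, at s1:
  At s1: Box (not s or (s and r)) is false, so not Box (not s or (s and r)) is true.
    At s1: Box (not s or (s and r)) requires not s or (s and r) at every successor {s3, s4, s5}.
      not s or (s and r) fails at s4, so Box (not s or (s and r)) is false at s1.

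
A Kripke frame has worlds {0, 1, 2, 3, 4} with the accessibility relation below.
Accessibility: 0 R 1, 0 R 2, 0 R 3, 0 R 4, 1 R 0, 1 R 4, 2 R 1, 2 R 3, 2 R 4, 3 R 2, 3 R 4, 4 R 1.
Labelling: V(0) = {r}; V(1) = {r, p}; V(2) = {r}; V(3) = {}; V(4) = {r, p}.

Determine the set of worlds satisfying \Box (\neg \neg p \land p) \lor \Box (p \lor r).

Recall that \Box ψ holds at a world iff ψ holds at every accessible world, and \Diamond ψ holds iff ψ holds at some accessible world.
Let φ = \Box (\neg \neg p \land p) \lor \Box (p \lor r). Evaluate φ at each world:
  0 (successors {1, 2, 3, 4}): φ is false.
  1 (successors {0, 4}): φ is true.
  2 (successors {1, 3, 4}): φ is false.
  3 (successors {2, 4}): φ is true.
  4 (successors {1}): φ is true.
For instance, at 1:
  At 1: \Box (\neg \neg p \land p) is false, \Box (p \lor r) is true, so \Box (\neg \neg p \land p) \lor \Box (p \lor r) is true.
    At 1: \Box (\neg \neg p \land p) requires \neg \neg p \land p at every successor {0, 4}.
      \neg \neg p \land p fails at 0, so \Box (\neg \neg p \land p) is false at 1.
    At 1: \Box (p \lor r) requires p \lor r at every successor {0, 4}.
      At 0: p \lor r is true.
      At 4: p \lor r is true.
    So \Box (p \lor r) is true at 1.
Satisfying worlds: {1, 3, 4}

1, 3, 4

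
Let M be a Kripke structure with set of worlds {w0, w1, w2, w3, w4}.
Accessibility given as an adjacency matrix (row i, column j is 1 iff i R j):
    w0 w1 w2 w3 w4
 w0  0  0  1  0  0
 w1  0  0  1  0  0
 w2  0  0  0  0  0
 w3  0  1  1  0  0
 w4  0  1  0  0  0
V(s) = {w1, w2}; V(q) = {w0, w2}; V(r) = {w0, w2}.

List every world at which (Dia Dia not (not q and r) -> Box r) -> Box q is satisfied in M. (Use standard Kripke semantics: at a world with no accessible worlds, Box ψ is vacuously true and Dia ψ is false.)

w0, w1, w2, w3, w4

Recall that Box ψ holds at a world iff ψ holds at every accessible world, and Dia ψ holds iff ψ holds at some accessible world.
Let φ = (Dia Dia not (not q and r) -> Box r) -> Box q. Evaluate φ at each world:
  w0 (successors {w2}): φ is true.
  w1 (successors {w2}): φ is true.
  w2 (successors ∅): φ is true.
  w3 (successors {w1, w2}): φ is true.
  w4 (successors {w1}): φ is true.
For instance, at w4:
  At w4: Dia Dia not (not q and r) -> Box r is false, Box q is false, so (Dia Dia not (not q and r) -> Box r) -> Box q is true.
    At w4: Dia Dia not (not q and r) is true, Box r is false, so Dia Dia not (not q and r) -> Box r is false.
      At w4: Dia Dia not (not q and r) requires Dia not (not q and r) at some successor in {w1}.
        Dia not (not q and r) holds at w1, so Dia Dia not (not q and r) is true at w4.
      At w4: Box r requires r at every successor {w1}.
        r fails at w1, so Box r is false at w4.
    At w4: Box q requires q at every successor {w1}.
      q fails at w1, so Box q is false at w4.
Satisfying worlds: {w0, w1, w2, w3, w4}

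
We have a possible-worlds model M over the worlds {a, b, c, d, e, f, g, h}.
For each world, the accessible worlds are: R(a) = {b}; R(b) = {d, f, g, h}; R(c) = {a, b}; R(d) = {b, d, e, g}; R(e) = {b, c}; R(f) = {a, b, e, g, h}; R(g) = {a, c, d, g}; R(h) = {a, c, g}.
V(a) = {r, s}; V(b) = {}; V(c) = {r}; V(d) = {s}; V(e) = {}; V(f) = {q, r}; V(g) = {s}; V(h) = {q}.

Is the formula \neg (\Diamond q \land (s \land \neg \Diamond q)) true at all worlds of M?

Let φ = \neg (\Diamond q \land (s \land \neg \Diamond q)). Evaluate φ at each world:
  a (successors {b}): φ is true.
  b (successors {d, f, g, h}): φ is true.
  c (successors {a, b}): φ is true.
  d (successors {b, d, e, g}): φ is true.
  e (successors {b, c}): φ is true.
  f (successors {a, b, e, g, h}): φ is true.
  g (successors {a, c, d, g}): φ is true.
  h (successors {a, c, g}): φ is true.
For instance, at f:
  At f: \Diamond q \land (s \land \neg \Diamond q) is false, so \neg (\Diamond q \land (s \land \neg \Diamond q)) is true.
    At f: \Diamond q is true, s \land \neg \Diamond q is false, so \Diamond q \land (s \land \neg \Diamond q) is false.
      At f: \Diamond q requires q at some successor in {a, b, e, g, h}.
        q holds at h, so \Diamond q is true at f.
      At f: s is false, \neg \Diamond q is false, so s \land \neg \Diamond q is false.

Yes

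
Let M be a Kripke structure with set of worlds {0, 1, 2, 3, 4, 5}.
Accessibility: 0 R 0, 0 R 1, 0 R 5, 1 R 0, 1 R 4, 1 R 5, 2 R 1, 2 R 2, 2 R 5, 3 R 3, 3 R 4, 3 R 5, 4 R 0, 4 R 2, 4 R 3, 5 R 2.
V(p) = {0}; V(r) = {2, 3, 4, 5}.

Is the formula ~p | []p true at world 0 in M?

No

At 0: ~p is false, []p is false, so ~p | []p is false.
  At 0: []p requires p at every successor {0, 1, 5}.
    p fails at 1, so []p is false at 0.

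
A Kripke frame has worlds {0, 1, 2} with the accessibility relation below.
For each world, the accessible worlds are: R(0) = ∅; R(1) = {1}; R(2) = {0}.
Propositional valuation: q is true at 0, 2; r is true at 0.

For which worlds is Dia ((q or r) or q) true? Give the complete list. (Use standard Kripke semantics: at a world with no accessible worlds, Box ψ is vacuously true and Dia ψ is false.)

2

Let φ = Dia ((q or r) or q). Evaluate φ at each world:
  0 (successors ∅): φ is false.
  1 (successors {1}): φ is false.
  2 (successors {0}): φ is true.
For instance, at 1:
  At 1: Dia ((q or r) or q) requires (q or r) or q at some successor in {1}.
    At 1: (q or r) or q is false.
  So Dia ((q or r) or q) is false at 1.
Satisfying worlds: {2}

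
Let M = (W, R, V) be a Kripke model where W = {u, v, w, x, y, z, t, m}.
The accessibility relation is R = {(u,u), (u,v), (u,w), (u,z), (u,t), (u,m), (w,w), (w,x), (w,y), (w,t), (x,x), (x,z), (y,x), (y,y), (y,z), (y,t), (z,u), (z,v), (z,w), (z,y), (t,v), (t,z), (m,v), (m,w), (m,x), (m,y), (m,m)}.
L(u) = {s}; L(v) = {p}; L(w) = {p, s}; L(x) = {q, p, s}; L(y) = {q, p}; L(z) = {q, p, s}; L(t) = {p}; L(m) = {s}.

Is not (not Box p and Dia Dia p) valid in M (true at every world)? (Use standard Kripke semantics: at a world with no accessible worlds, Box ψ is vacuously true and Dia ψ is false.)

No

Let φ = not (not Box p and Dia Dia p). Evaluate φ at each world:
  u (successors {u, v, w, z, t, m}): φ is false.
  v (successors ∅): φ is true.
  w (successors {w, x, y, t}): φ is true.
  x (successors {x, z}): φ is true.
  y (successors {x, y, z, t}): φ is true.
  z (successors {u, v, w, y}): φ is false.
  t (successors {v, z}): φ is true.
  m (successors {v, w, x, y, m}): φ is false.
Detail at u (counterexample):
  At u: not Box p and Dia Dia p is true, so not (not Box p and Dia Dia p) is false.
    At u: not Box p is true, Dia Dia p is true, so not Box p and Dia Dia p is true.
      At u: Box p is false, so not Box p is true.
      At u: Dia Dia p requires Dia p at some successor in {u, v, w, z, t, m}.
        Dia p holds at u, so Dia Dia p is true at u.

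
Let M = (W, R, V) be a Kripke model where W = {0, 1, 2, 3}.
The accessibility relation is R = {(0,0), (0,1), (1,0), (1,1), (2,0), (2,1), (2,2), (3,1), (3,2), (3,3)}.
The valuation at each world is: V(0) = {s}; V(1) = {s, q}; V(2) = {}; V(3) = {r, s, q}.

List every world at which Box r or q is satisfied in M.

1, 3

Recall that Box ψ holds at a world iff ψ holds at every accessible world, and Dia ψ holds iff ψ holds at some accessible world.
Let φ = Box r or q. Evaluate φ at each world:
  0 (successors {0, 1}): φ is false.
  1 (successors {0, 1}): φ is true.
  2 (successors {0, 1, 2}): φ is false.
  3 (successors {1, 2, 3}): φ is true.
For instance, at 3:
  At 3: Box r is false, q is true, so Box r or q is true.
    At 3: Box r requires r at every successor {1, 2, 3}.
      r fails at 1, so Box r is false at 3.
Satisfying worlds: {1, 3}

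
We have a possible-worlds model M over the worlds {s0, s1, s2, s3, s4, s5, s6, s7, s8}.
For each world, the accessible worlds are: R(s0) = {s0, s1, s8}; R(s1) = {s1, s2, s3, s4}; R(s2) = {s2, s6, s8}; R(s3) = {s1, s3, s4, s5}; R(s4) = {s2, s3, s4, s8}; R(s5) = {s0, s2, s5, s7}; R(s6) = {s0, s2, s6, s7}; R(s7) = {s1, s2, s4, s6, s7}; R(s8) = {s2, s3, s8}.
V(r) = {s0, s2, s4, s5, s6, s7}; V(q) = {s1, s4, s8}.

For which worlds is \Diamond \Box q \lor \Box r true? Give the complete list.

s5, s6

Let φ = \Diamond \Box q \lor \Box r. Evaluate φ at each world:
  s0 (successors {s0, s1, s8}): φ is false.
  s1 (successors {s1, s2, s3, s4}): φ is false.
  s2 (successors {s2, s6, s8}): φ is false.
  s3 (successors {s1, s3, s4, s5}): φ is false.
  s4 (successors {s2, s3, s4, s8}): φ is false.
  s5 (successors {s0, s2, s5, s7}): φ is true.
  s6 (successors {s0, s2, s6, s7}): φ is true.
  s7 (successors {s1, s2, s4, s6, s7}): φ is false.
  s8 (successors {s2, s3, s8}): φ is false.
For instance, at s6:
  At s6: \Diamond \Box q is false, \Box r is true, so \Diamond \Box q \lor \Box r is true.
    At s6: \Diamond \Box q requires \Box q at some successor in {s0, s2, s6, s7}.
      At s0: \Box q is false.
      At s2: \Box q is false.
      At s6: \Box q is false.
      At s7: \Box q is false.
    So \Diamond \Box q is false at s6.
    At s6: \Box r requires r at every successor {s0, s2, s6, s7}.
      At s0: r is true.
      At s2: r is true.
      At s6: r is true.
      At s7: r is true.
    So \Box r is true at s6.
Satisfying worlds: {s5, s6}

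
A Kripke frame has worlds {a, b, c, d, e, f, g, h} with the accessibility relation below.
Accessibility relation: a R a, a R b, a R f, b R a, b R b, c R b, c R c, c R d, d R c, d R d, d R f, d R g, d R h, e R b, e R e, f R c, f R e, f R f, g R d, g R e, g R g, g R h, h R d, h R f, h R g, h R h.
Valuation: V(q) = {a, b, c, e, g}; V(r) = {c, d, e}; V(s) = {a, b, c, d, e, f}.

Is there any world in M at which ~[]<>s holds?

No

Let φ = ~[]<>s. Evaluate φ at each world:
  a (successors {a, b, f}): φ is false.
  b (successors {a, b}): φ is false.
  c (successors {b, c, d}): φ is false.
  d (successors {c, d, f, g, h}): φ is false.
  e (successors {b, e}): φ is false.
  f (successors {c, e, f}): φ is false.
  g (successors {d, e, g, h}): φ is false.
  h (successors {d, f, g, h}): φ is false.
For instance, at f:
  At f: []<>s is true, so ~[]<>s is false.
    At f: []<>s requires <>s at every successor {c, e, f}.
      At c: <>s is true.
      At e: <>s is true.
      At f: <>s is true.
    So []<>s is true at f.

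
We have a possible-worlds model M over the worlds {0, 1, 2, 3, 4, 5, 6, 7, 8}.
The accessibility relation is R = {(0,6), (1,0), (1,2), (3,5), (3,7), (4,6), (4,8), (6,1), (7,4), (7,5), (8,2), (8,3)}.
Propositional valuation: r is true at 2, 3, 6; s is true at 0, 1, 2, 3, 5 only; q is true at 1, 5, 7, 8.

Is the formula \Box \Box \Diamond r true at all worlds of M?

No

Recall that \Box ψ holds at a world iff ψ holds at every accessible world, and \Diamond ψ holds iff ψ holds at some accessible world.
Let φ = \Box \Box \Diamond r. Evaluate φ at each world:
  0 (successors {6}): φ is true.
  1 (successors {0, 2}): φ is false.
  2 (successors ∅): φ is true.
  3 (successors {5, 7}): φ is false.
  4 (successors {6, 8}): φ is false.
  5 (successors ∅): φ is true.
  6 (successors {1}): φ is false.
  7 (successors {4, 5}): φ is false.
  8 (successors {2, 3}): φ is false.
Detail at 1 (counterexample):
  At 1: \Box \Box \Diamond r requires \Box \Diamond r at every successor {0, 2}.
    \Box \Diamond r fails at 0, so \Box \Box \Diamond r is false at 1.
      At 0: \Box \Diamond r requires \Diamond r at every successor {6}.
        \Diamond r fails at 6, so \Box \Diamond r is false at 0.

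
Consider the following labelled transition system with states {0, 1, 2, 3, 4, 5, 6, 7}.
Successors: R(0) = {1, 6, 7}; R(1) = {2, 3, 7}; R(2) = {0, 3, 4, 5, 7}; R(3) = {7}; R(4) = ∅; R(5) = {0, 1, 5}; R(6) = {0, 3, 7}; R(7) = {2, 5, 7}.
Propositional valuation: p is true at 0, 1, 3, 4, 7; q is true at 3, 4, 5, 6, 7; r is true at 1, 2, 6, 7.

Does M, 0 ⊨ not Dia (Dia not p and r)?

At 0: Dia (Dia not p and r) is true, so not Dia (Dia not p and r) is false.
  At 0: Dia (Dia not p and r) requires Dia not p and r at some successor in {1, 6, 7}.
    Dia not p and r holds at 1, so Dia (Dia not p and r) is true at 0.
      At 1: Dia not p is true, r is true, so Dia not p and r is true.

No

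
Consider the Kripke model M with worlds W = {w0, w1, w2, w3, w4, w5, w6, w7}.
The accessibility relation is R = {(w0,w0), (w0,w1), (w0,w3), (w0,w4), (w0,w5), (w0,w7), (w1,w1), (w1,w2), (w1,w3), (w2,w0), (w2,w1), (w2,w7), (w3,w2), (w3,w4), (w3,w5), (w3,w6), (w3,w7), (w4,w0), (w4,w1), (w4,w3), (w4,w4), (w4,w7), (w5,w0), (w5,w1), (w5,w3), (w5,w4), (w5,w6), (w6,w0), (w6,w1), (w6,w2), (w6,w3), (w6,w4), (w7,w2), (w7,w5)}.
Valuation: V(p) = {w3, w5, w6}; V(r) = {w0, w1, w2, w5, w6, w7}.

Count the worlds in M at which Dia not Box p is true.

8

Let φ = Dia not Box p. Evaluate φ at each world:
  w0 (successors {w0, w1, w3, w4, w5, w7}): φ is true.
  w1 (successors {w1, w2, w3}): φ is true.
  w2 (successors {w0, w1, w7}): φ is true.
  w3 (successors {w2, w4, w5, w6, w7}): φ is true.
  w4 (successors {w0, w1, w3, w4, w7}): φ is true.
  w5 (successors {w0, w1, w3, w4, w6}): φ is true.
  w6 (successors {w0, w1, w2, w3, w4}): φ is true.
  w7 (successors {w2, w5}): φ is true.
For instance, at w6:
  At w6: Dia not Box p requires not Box p at some successor in {w0, w1, w2, w3, w4}.
    not Box p holds at w0, so Dia not Box p is true at w6.
      At w0: Box p is false, so not Box p is true.
Satisfying worlds: {w0, w1, w2, w3, w4, w5, w6, w7}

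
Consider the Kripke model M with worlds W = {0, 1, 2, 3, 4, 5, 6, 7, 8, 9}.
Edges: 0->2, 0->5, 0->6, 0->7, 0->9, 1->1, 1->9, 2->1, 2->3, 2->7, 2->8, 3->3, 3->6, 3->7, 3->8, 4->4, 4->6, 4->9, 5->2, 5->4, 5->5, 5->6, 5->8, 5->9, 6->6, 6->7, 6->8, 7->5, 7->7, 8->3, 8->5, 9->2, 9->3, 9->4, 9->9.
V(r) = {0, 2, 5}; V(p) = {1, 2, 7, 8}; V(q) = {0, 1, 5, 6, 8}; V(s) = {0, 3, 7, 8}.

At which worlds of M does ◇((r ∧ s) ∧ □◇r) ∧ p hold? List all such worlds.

none

Recall that □ψ holds at a world iff ψ holds at every accessible world, and ◇ψ holds iff ψ holds at some accessible world.
Let φ = ◇((r ∧ s) ∧ □◇r) ∧ p. Evaluate φ at each world:
  0 (successors {2, 5, 6, 7, 9}): φ is false.
  1 (successors {1, 9}): φ is false.
  2 (successors {1, 3, 7, 8}): φ is false.
  3 (successors {3, 6, 7, 8}): φ is false.
  4 (successors {4, 6, 9}): φ is false.
  5 (successors {2, 4, 5, 6, 8, 9}): φ is false.
  6 (successors {6, 7, 8}): φ is false.
  7 (successors {5, 7}): φ is false.
  8 (successors {3, 5}): φ is false.
  9 (successors {2, 3, 4, 9}): φ is false.
For instance, at 1:
  At 1: ◇((r ∧ s) ∧ □◇r) is false, p is true, so ◇((r ∧ s) ∧ □◇r) ∧ p is false.
    At 1: ◇((r ∧ s) ∧ □◇r) requires (r ∧ s) ∧ □◇r at some successor in {1, 9}.
      At 1: (r ∧ s) ∧ □◇r is false.
      At 9: (r ∧ s) ∧ □◇r is false.
    So ◇((r ∧ s) ∧ □◇r) is false at 1.
Satisfying worlds: none.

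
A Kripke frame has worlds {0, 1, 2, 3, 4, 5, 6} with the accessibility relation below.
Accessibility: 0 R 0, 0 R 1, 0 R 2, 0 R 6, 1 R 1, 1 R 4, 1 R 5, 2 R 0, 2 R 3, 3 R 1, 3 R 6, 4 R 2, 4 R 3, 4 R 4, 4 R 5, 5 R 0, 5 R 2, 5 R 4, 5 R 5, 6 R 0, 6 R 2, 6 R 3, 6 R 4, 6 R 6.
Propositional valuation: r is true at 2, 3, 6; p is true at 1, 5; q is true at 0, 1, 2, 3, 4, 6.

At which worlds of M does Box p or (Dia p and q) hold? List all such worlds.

0, 1, 3, 4

Let φ = Box p or (Dia p and q). Evaluate φ at each world:
  0 (successors {0, 1, 2, 6}): φ is true.
  1 (successors {1, 4, 5}): φ is true.
  2 (successors {0, 3}): φ is false.
  3 (successors {1, 6}): φ is true.
  4 (successors {2, 3, 4, 5}): φ is true.
  5 (successors {0, 2, 4, 5}): φ is false.
  6 (successors {0, 2, 3, 4, 6}): φ is false.
For instance, at 0:
  At 0: Box p is false, Dia p and q is true, so Box p or (Dia p and q) is true.
    At 0: Box p requires p at every successor {0, 1, 2, 6}.
      p fails at 0, so Box p is false at 0.
    At 0: Dia p is true, q is true, so Dia p and q is true.
      At 0: Dia p requires p at some successor in {0, 1, 2, 6}.
        p holds at 1, so Dia p is true at 0.
Satisfying worlds: {0, 1, 3, 4}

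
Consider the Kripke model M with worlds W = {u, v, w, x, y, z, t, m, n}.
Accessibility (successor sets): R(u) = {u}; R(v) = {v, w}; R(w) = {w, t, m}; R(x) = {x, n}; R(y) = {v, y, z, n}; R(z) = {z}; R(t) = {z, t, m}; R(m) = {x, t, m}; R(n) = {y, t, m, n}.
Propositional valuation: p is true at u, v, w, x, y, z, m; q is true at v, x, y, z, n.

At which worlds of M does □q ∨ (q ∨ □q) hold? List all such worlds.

Recall that □ψ holds at a world iff ψ holds at every accessible world, and ◇ψ holds iff ψ holds at some accessible world.
Let φ = □q ∨ (q ∨ □q). Evaluate φ at each world:
  u (successors {u}): φ is false.
  v (successors {v, w}): φ is true.
  w (successors {w, t, m}): φ is false.
  x (successors {x, n}): φ is true.
  y (successors {v, y, z, n}): φ is true.
  z (successors {z}): φ is true.
  t (successors {z, t, m}): φ is false.
  m (successors {x, t, m}): φ is false.
  n (successors {y, t, m, n}): φ is true.
For instance, at w:
  At w: □q is false, q ∨ □q is false, so □q ∨ (q ∨ □q) is false.
    At w: □q requires q at every successor {w, t, m}.
      q fails at w, so □q is false at w.
    At w: q is false, □q is false, so q ∨ □q is false.
      At w: □q requires q at every successor {w, t, m}.
        q fails at w, so □q is false at w.
Satisfying worlds: {v, x, y, z, n}

v, x, y, z, n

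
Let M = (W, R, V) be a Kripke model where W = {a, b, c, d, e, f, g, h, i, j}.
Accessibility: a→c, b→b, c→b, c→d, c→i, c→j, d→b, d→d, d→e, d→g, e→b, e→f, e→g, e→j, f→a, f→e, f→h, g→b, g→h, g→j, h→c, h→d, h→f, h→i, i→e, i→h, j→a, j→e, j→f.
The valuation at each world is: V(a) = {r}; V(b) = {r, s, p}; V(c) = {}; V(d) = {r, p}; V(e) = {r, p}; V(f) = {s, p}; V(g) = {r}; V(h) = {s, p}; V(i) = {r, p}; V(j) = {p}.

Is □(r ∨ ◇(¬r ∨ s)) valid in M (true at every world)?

Yes

Let φ = □(r ∨ ◇(¬r ∨ s)). Evaluate φ at each world:
  a (successors {c}): φ is true.
  b (successors {b}): φ is true.
  c (successors {b, d, i, j}): φ is true.
  d (successors {b, d, e, g}): φ is true.
  e (successors {b, f, g, j}): φ is true.
  f (successors {a, e, h}): φ is true.
  g (successors {b, h, j}): φ is true.
  h (successors {c, d, f, i}): φ is true.
  i (successors {e, h}): φ is true.
  j (successors {a, e, f}): φ is true.
For instance, at h:
  At h: □(r ∨ ◇(¬r ∨ s)) requires r ∨ ◇(¬r ∨ s) at every successor {c, d, f, i}.
    At c: r ∨ ◇(¬r ∨ s) is true.
    At d: r ∨ ◇(¬r ∨ s) is true.
    At f: r ∨ ◇(¬r ∨ s) is true.
    At i: r ∨ ◇(¬r ∨ s) is true.
  So □(r ∨ ◇(¬r ∨ s)) is true at h.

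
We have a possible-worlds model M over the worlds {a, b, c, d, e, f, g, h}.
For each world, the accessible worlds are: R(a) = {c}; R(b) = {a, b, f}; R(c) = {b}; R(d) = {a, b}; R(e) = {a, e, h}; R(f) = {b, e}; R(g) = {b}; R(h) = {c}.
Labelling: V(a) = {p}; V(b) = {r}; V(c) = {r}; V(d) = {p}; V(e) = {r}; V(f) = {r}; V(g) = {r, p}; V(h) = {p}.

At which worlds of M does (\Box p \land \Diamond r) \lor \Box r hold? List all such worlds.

a, c, f, g, h

Let φ = (\Box p \land \Diamond r) \lor \Box r. Evaluate φ at each world:
  a (successors {c}): φ is true.
  b (successors {a, b, f}): φ is false.
  c (successors {b}): φ is true.
  d (successors {a, b}): φ is false.
  e (successors {a, e, h}): φ is false.
  f (successors {b, e}): φ is true.
  g (successors {b}): φ is true.
  h (successors {c}): φ is true.
For instance, at f:
  At f: \Box p \land \Diamond r is false, \Box r is true, so (\Box p \land \Diamond r) \lor \Box r is true.
    At f: \Box p is false, \Diamond r is true, so \Box p \land \Diamond r is false.
      At f: \Box p requires p at every successor {b, e}.
        p fails at b, so \Box p is false at f.
      At f: \Diamond r requires r at some successor in {b, e}.
        r holds at b, so \Diamond r is true at f.
    At f: \Box r requires r at every successor {b, e}.
      At b: r is true.
      At e: r is true.
    So \Box r is true at f.
Satisfying worlds: {a, c, f, g, h}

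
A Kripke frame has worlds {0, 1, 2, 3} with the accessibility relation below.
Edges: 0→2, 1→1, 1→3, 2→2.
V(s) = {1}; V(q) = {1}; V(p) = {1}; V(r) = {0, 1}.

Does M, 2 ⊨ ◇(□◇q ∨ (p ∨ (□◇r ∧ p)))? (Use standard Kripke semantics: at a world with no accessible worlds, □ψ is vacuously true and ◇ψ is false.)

No

At 2: ◇(□◇q ∨ (p ∨ (□◇r ∧ p))) requires □◇q ∨ (p ∨ (□◇r ∧ p)) at some successor in {2}.
  At 2: □◇q ∨ (p ∨ (□◇r ∧ p)) is false.
So ◇(□◇q ∨ (p ∨ (□◇r ∧ p))) is false at 2.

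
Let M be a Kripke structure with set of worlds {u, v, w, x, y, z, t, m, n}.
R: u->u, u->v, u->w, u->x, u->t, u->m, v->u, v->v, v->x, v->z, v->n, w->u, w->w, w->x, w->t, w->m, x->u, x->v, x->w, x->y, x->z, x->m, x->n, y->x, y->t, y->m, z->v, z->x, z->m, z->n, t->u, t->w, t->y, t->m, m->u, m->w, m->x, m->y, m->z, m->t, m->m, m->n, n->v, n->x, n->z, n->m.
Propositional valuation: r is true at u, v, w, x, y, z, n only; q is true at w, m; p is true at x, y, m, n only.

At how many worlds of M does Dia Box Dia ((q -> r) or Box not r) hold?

Let φ = Dia Box Dia ((q -> r) or Box not r). Evaluate φ at each world:
  u (successors {u, v, w, x, t, m}): φ is true.
  v (successors {u, v, x, z, n}): φ is true.
  w (successors {u, w, x, t, m}): φ is true.
  x (successors {u, v, w, y, z, m, n}): φ is true.
  y (successors {x, t, m}): φ is true.
  z (successors {v, x, m, n}): φ is true.
  t (successors {u, w, y, m}): φ is true.
  m (successors {u, w, x, y, z, t, m, n}): φ is true.
  n (successors {v, x, z, m}): φ is true.
For instance, at w:
  At w: Dia Box Dia ((q -> r) or Box not r) requires Box Dia ((q -> r) or Box not r) at some successor in {u, w, x, t, m}.
    Box Dia ((q -> r) or Box not r) holds at u, so Dia Box Dia ((q -> r) or Box not r) is true at w.
      At u: Box Dia ((q -> r) or Box not r) requires Dia ((q -> r) or Box not r) at every successor {u, v, w, x, t, m}.
        At u: Dia ((q -> r) or Box not r) is true.
        At v: Dia ((q -> r) or Box not r) is true.
        At w: Dia ((q -> r) or Box not r) is true.
        At x: Dia ((q -> r) or Box not r) is true.
        At t: Dia ((q -> r) or Box not r) is true.
        At m: Dia ((q -> r) or Box not r) is true.
      So Box Dia ((q -> r) or Box not r) is true at u.
Satisfying worlds: {u, v, w, x, y, z, t, m, n}

9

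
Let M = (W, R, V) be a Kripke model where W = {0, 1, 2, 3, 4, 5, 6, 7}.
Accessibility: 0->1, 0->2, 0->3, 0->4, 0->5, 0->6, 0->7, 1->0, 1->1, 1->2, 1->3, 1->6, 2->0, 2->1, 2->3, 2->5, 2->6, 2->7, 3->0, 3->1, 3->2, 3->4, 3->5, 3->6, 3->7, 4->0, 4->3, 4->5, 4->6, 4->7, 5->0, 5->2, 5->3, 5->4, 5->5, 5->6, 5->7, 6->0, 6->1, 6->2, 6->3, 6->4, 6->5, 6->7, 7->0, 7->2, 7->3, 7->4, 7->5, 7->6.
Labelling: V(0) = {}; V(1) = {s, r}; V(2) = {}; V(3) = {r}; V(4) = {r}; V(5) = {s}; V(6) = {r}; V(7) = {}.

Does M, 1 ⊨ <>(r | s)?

At 1: <>(r | s) requires r | s at some successor in {0, 1, 2, 3, 6}.
  r | s holds at 1, so <>(r | s) is true at 1.

Yes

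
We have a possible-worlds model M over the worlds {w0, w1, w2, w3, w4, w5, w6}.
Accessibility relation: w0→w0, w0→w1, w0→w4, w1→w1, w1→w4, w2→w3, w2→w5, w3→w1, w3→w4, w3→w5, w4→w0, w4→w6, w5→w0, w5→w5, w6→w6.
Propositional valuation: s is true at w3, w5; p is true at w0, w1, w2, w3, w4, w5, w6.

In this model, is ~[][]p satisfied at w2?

No

At w2: [][]p is true, so ~[][]p is false.
  At w2: [][]p requires []p at every successor {w3, w5}.
      At w3: []p requires p at every successor {w1, w4, w5}.
        At w1: p is true.
        At w4: p is true.
        At w5: p is true.
      So []p is true at w3.
      At w5: []p requires p at every successor {w0, w5}.
        At w0: p is true.
        At w5: p is true.
      So []p is true at w5.
  So [][]p is true at w2.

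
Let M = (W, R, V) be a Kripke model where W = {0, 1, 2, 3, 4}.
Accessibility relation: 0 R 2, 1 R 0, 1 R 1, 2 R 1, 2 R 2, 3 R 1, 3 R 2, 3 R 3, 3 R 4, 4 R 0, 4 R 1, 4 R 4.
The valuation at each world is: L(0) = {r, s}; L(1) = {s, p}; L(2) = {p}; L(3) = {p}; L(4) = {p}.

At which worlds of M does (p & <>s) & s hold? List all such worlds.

1

Let φ = (p & <>s) & s. Evaluate φ at each world:
  0 (successors {2}): φ is false.
  1 (successors {0, 1}): φ is true.
  2 (successors {1, 2}): φ is false.
  3 (successors {1, 2, 3, 4}): φ is false.
  4 (successors {0, 1, 4}): φ is false.
For instance, at 4:
  At 4: p & <>s is true, s is false, so (p & <>s) & s is false.
    At 4: p is true, <>s is true, so p & <>s is true.
      At 4: <>s requires s at some successor in {0, 1, 4}.
        s holds at 0, so <>s is true at 4.
Satisfying worlds: {1}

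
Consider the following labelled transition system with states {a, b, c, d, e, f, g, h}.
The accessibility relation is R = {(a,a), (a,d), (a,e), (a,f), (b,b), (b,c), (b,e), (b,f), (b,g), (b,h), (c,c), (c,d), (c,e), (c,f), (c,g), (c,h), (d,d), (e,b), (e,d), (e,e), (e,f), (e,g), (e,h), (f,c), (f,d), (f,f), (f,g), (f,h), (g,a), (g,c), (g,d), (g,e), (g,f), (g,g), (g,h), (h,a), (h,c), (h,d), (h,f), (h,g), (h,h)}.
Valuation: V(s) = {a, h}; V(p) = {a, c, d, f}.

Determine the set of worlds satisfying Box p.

Let φ = Box p. Evaluate φ at each world:
  a (successors {a, d, e, f}): φ is false.
  b (successors {b, c, e, f, g, h}): φ is false.
  c (successors {c, d, e, f, g, h}): φ is false.
  d (successors {d}): φ is true.
  e (successors {b, d, e, f, g, h}): φ is false.
  f (successors {c, d, f, g, h}): φ is false.
  g (successors {a, c, d, e, f, g, h}): φ is false.
  h (successors {a, c, d, f, g, h}): φ is false.
For instance, at f:
  At f: Box p requires p at every successor {c, d, f, g, h}.
    p fails at g, so Box p is false at f.
Satisfying worlds: {d}

d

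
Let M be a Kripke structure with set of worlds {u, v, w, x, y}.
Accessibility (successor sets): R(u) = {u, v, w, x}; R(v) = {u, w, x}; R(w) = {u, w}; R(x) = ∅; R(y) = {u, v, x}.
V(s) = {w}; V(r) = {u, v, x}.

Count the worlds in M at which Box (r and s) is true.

Let φ = Box (r and s). Evaluate φ at each world:
  u (successors {u, v, w, x}): φ is false.
  v (successors {u, w, x}): φ is false.
  w (successors {u, w}): φ is false.
  x (successors ∅): φ is true.
  y (successors {u, v, x}): φ is false.
For instance, at u:
  At u: Box (r and s) requires r and s at every successor {u, v, w, x}.
    r and s fails at u, so Box (r and s) is false at u.
Satisfying worlds: {x}

1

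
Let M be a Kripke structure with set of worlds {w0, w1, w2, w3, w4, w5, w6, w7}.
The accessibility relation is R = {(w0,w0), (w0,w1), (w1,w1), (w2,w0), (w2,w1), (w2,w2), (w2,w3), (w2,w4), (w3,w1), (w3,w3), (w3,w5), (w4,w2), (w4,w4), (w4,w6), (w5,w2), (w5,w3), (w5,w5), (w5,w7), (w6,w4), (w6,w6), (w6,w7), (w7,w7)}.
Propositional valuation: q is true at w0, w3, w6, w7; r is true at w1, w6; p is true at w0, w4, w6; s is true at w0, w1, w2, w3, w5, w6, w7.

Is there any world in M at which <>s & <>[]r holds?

Let φ = <>s & <>[]r. Evaluate φ at each world:
  w0 (successors {w0, w1}): φ is true.
  w1 (successors {w1}): φ is true.
  w2 (successors {w0, w1, w2, w3, w4}): φ is true.
  w3 (successors {w1, w3, w5}): φ is true.
  w4 (successors {w2, w4, w6}): φ is false.
  w5 (successors {w2, w3, w5, w7}): φ is false.
  w6 (successors {w4, w6, w7}): φ is false.
  w7 (successors {w7}): φ is false.
Detail at w0 (witness):
  At w0: <>s is true, <>[]r is true, so <>s & <>[]r is true.
    At w0: <>s requires s at some successor in {w0, w1}.
      s holds at w0, so <>s is true at w0.
    At w0: <>[]r requires []r at some successor in {w0, w1}.
      []r holds at w1, so <>[]r is true at w0.

Yes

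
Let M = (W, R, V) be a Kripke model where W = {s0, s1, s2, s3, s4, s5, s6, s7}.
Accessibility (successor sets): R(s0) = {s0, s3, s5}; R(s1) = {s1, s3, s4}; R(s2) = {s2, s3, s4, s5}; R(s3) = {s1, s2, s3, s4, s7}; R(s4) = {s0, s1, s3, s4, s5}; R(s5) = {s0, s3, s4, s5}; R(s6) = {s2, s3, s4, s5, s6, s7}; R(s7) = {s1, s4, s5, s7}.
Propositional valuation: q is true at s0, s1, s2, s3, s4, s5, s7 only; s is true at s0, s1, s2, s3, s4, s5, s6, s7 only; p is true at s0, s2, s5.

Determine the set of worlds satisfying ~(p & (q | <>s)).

Let φ = ~(p & (q | <>s)). Evaluate φ at each world:
  s0 (successors {s0, s3, s5}): φ is false.
  s1 (successors {s1, s3, s4}): φ is true.
  s2 (successors {s2, s3, s4, s5}): φ is false.
  s3 (successors {s1, s2, s3, s4, s7}): φ is true.
  s4 (successors {s0, s1, s3, s4, s5}): φ is true.
  s5 (successors {s0, s3, s4, s5}): φ is false.
  s6 (successors {s2, s3, s4, s5, s6, s7}): φ is true.
  s7 (successors {s1, s4, s5, s7}): φ is true.
For instance, at s3:
  At s3: p & (q | <>s) is false, so ~(p & (q | <>s)) is true.
    At s3: p is false, q | <>s is true, so p & (q | <>s) is false.
      At s3: q is true, <>s is true, so q | <>s is true.
Satisfying worlds: {s1, s3, s4, s6, s7}

s1, s3, s4, s6, s7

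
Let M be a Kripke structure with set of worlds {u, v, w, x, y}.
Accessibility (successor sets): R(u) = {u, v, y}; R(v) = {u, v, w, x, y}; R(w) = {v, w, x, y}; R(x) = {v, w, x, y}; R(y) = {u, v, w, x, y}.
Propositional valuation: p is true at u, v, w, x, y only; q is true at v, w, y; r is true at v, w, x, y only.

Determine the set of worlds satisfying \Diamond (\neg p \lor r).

u, v, w, x, y

Let φ = \Diamond (\neg p \lor r). Evaluate φ at each world:
  u (successors {u, v, y}): φ is true.
  v (successors {u, v, w, x, y}): φ is true.
  w (successors {v, w, x, y}): φ is true.
  x (successors {v, w, x, y}): φ is true.
  y (successors {u, v, w, x, y}): φ is true.
For instance, at y:
  At y: \Diamond (\neg p \lor r) requires \neg p \lor r at some successor in {u, v, w, x, y}.
    \neg p \lor r holds at v, so \Diamond (\neg p \lor r) is true at y.
Satisfying worlds: {u, v, w, x, y}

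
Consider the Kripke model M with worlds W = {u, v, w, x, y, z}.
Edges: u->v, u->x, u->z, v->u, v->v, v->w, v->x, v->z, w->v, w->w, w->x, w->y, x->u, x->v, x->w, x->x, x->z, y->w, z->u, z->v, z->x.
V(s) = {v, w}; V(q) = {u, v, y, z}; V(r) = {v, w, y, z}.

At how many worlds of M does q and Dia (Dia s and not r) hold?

3

Recall that Dia ψ holds at a world iff ψ holds at some accessible world.
Let φ = q and Dia (Dia s and not r). Evaluate φ at each world:
  u (successors {v, x, z}): φ is true.
  v (successors {u, v, w, x, z}): φ is true.
  w (successors {v, w, x, y}): φ is false.
  x (successors {u, v, w, x, z}): φ is false.
  y (successors {w}): φ is false.
  z (successors {u, v, x}): φ is true.
For instance, at z:
  At z: q is true, Dia (Dia s and not r) is true, so q and Dia (Dia s and not r) is true.
    At z: Dia (Dia s and not r) requires Dia s and not r at some successor in {u, v, x}.
      Dia s and not r holds at u, so Dia (Dia s and not r) is true at z.
Satisfying worlds: {u, v, z}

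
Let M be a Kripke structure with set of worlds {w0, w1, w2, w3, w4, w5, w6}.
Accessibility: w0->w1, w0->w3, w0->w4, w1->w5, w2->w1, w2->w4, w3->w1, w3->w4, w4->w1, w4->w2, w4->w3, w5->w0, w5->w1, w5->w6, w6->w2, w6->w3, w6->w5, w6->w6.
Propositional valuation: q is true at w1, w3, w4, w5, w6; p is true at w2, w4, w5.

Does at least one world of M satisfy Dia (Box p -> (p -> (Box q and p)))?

Let φ = Dia (Box p -> (p -> (Box q and p))). Evaluate φ at each world:
  w0 (successors {w1, w3, w4}): φ is true.
  w1 (successors {w5}): φ is true.
  w2 (successors {w1, w4}): φ is true.
  w3 (successors {w1, w4}): φ is true.
  w4 (successors {w1, w2, w3}): φ is true.
  w5 (successors {w0, w1, w6}): φ is true.
  w6 (successors {w2, w3, w5, w6}): φ is true.
Detail at w0 (witness):
  At w0: Dia (Box p -> (p -> (Box q and p))) requires Box p -> (p -> (Box q and p)) at some successor in {w1, w3, w4}.
    Box p -> (p -> (Box q and p)) holds at w1, so Dia (Box p -> (p -> (Box q and p))) is true at w0.
      At w1: Box p is true, p -> (Box q and p) is true, so Box p -> (p -> (Box q and p)) is true.

Yes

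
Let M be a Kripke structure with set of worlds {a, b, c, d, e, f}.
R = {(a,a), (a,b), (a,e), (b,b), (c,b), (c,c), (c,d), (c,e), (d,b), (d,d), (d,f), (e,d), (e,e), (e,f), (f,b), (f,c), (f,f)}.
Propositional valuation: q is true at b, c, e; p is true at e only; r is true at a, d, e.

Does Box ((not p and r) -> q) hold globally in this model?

Recall that Box ψ holds at a world iff ψ holds at every accessible world, and Dia ψ holds iff ψ holds at some accessible world.
Let φ = Box ((not p and r) -> q). Evaluate φ at each world:
  a (successors {a, b, e}): φ is false.
  b (successors {b}): φ is true.
  c (successors {b, c, d, e}): φ is false.
  d (successors {b, d, f}): φ is false.
  e (successors {d, e, f}): φ is false.
  f (successors {b, c, f}): φ is true.
Detail at a (counterexample):
  At a: Box ((not p and r) -> q) requires (not p and r) -> q at every successor {a, b, e}.
    (not p and r) -> q fails at a, so Box ((not p and r) -> q) is false at a.

No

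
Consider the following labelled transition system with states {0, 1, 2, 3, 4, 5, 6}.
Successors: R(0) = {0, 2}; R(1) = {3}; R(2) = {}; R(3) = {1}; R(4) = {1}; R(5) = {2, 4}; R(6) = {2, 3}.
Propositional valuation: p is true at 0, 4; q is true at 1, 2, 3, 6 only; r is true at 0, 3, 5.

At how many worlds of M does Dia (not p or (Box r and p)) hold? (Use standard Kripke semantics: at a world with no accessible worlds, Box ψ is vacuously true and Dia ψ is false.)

Let φ = Dia (not p or (Box r and p)). Evaluate φ at each world:
  0 (successors {0, 2}): φ is true.
  1 (successors {3}): φ is true.
  2 (successors ∅): φ is false.
  3 (successors {1}): φ is true.
  4 (successors {1}): φ is true.
  5 (successors {2, 4}): φ is true.
  6 (successors {2, 3}): φ is true.
For instance, at 4:
  At 4: Dia (not p or (Box r and p)) requires not p or (Box r and p) at some successor in {1}.
    not p or (Box r and p) holds at 1, so Dia (not p or (Box r and p)) is true at 4.
      At 1: not p is true, Box r and p is false, so not p or (Box r and p) is true.
Satisfying worlds: {0, 1, 3, 4, 5, 6}

6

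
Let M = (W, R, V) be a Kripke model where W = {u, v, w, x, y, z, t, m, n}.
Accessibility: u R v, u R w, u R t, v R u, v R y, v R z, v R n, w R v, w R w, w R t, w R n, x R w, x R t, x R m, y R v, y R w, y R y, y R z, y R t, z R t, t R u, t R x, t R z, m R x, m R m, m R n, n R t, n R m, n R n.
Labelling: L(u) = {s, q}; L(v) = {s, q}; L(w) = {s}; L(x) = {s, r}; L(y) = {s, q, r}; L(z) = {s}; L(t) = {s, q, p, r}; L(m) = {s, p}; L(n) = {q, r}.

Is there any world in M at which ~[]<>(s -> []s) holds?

Let φ = ~[]<>(s -> []s). Evaluate φ at each world:
  u (successors {v, w, t}): φ is false.
  v (successors {u, y, z, n}): φ is false.
  w (successors {v, w, t, n}): φ is false.
  x (successors {w, t, m}): φ is false.
  y (successors {v, w, y, z, t}): φ is false.
  z (successors {t}): φ is false.
  t (successors {u, x, z}): φ is false.
  m (successors {x, m, n}): φ is false.
  n (successors {t, m, n}): φ is false.
For instance, at m:
  At m: []<>(s -> []s) is true, so ~[]<>(s -> []s) is false.
    At m: []<>(s -> []s) requires <>(s -> []s) at every successor {x, m, n}.
      At x: <>(s -> []s) is true.
      At m: <>(s -> []s) is true.
      At n: <>(s -> []s) is true.
    So []<>(s -> []s) is true at m.

No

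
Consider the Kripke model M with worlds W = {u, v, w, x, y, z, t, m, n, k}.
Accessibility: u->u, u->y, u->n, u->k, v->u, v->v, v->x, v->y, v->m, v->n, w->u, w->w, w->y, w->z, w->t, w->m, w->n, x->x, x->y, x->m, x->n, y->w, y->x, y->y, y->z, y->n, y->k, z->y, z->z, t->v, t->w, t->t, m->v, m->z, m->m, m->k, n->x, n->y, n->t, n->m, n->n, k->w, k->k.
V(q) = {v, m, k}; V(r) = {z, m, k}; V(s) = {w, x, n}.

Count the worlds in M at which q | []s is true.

3

Let φ = q | []s. Evaluate φ at each world:
  u (successors {u, y, n, k}): φ is false.
  v (successors {u, v, x, y, m, n}): φ is true.
  w (successors {u, w, y, z, t, m, n}): φ is false.
  x (successors {x, y, m, n}): φ is false.
  y (successors {w, x, y, z, n, k}): φ is false.
  z (successors {y, z}): φ is false.
  t (successors {v, w, t}): φ is false.
  m (successors {v, z, m, k}): φ is true.
  n (successors {x, y, t, m, n}): φ is false.
  k (successors {w, k}): φ is true.
For instance, at t:
  At t: q is false, []s is false, so q | []s is false.
    At t: []s requires s at every successor {v, w, t}.
      s fails at v, so []s is false at t.
Satisfying worlds: {v, m, k}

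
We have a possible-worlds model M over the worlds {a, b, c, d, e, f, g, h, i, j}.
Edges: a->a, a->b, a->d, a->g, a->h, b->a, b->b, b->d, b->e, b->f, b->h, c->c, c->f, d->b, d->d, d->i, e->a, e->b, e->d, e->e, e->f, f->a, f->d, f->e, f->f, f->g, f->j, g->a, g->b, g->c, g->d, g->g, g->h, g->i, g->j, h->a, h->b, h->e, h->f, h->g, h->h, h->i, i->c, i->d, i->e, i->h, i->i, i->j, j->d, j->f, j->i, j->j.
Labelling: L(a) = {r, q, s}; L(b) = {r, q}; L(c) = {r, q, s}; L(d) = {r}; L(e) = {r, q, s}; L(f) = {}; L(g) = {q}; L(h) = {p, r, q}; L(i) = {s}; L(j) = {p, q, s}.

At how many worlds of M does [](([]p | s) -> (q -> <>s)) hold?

10

Let φ = [](([]p | s) -> (q -> <>s)). Evaluate φ at each world:
  a (successors {a, b, d, g, h}): φ is true.
  b (successors {a, b, d, e, f, h}): φ is true.
  c (successors {c, f}): φ is true.
  d (successors {b, d, i}): φ is true.
  e (successors {a, b, d, e, f}): φ is true.
  f (successors {a, d, e, f, g, j}): φ is true.
  g (successors {a, b, c, d, g, h, i, j}): φ is true.
  h (successors {a, b, e, f, g, h, i}): φ is true.
  i (successors {c, d, e, h, i, j}): φ is true.
  j (successors {d, f, i, j}): φ is true.
For instance, at d:
  At d: [](([]p | s) -> (q -> <>s)) requires ([]p | s) -> (q -> <>s) at every successor {b, d, i}.
      At b: []p | s is false, q -> <>s is true, so ([]p | s) -> (q -> <>s) is true.
      At d: []p | s is false, q -> <>s is true, so ([]p | s) -> (q -> <>s) is true.
      At i: []p | s is true, q -> <>s is true, so ([]p | s) -> (q -> <>s) is true.
  So [](([]p | s) -> (q -> <>s)) is true at d.
Satisfying worlds: {a, b, c, d, e, f, g, h, i, j}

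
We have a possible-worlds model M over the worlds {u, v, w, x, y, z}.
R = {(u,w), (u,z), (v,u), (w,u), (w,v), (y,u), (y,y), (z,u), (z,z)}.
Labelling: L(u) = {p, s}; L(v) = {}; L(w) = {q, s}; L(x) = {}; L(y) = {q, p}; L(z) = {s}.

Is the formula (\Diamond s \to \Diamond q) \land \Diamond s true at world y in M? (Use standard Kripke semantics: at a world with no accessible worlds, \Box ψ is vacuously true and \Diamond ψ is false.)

Yes

At y: \Diamond s \to \Diamond q is true, \Diamond s is true, so (\Diamond s \to \Diamond q) \land \Diamond s is true.
  At y: \Diamond s is true, \Diamond q is true, so \Diamond s \to \Diamond q is true.
    At y: \Diamond s requires s at some successor in {u, y}.
      s holds at u, so \Diamond s is true at y.
    At y: \Diamond q requires q at some successor in {u, y}.
      q holds at y, so \Diamond q is true at y.
  At y: \Diamond s requires s at some successor in {u, y}.
    s holds at u, so \Diamond s is true at y.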